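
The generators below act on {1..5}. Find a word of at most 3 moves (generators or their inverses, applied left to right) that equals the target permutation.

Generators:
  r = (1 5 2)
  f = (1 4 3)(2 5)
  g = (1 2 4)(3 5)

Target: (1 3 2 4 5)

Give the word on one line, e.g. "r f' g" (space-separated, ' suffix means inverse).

  after g': (1 4 2)(3 5)
  after f: (1 3 2 4 5)

g' f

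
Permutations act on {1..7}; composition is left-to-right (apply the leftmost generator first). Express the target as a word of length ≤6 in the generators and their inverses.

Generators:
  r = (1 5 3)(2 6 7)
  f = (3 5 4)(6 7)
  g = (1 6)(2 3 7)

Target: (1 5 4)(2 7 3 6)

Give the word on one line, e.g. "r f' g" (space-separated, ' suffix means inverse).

g g f r

  after g: (1 6)(2 3 7)
  after g: (2 7 3)
  after f: (2 6 7 5 4 3)
  after r: (1 5 4)(2 7 3 6)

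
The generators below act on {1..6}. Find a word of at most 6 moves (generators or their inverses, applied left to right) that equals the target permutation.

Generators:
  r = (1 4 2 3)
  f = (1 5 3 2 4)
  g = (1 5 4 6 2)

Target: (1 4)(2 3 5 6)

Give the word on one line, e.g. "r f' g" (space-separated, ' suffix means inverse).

f r' r' g

  after f: (1 5 3 2 4)
  after r': (1 5 2)(3 4)
  after r': (1 5 4 2 3)
  after g: (1 4)(2 3 5 6)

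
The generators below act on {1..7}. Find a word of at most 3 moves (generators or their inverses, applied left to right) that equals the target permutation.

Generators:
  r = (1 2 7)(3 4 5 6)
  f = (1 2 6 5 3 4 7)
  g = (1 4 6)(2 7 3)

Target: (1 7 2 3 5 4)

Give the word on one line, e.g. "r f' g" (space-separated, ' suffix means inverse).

  after f: (1 2 6 5 3 4 7)
  after r: (1 7 2 3 5 4)

f r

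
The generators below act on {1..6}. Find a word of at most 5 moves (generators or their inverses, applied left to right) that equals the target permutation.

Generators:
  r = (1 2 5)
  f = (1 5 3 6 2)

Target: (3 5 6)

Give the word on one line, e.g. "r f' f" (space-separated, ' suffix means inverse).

f r f r

  after f: (1 5 3 6 2)
  after r: (3 6 5)
  after f: (1 5 6 3 2)
  after r: (3 5 6)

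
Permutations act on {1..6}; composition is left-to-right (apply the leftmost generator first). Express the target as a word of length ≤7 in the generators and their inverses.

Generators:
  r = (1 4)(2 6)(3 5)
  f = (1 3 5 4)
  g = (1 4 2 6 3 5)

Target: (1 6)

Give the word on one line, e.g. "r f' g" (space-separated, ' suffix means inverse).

  after g': (1 5 3 6 2 4)
  after f: (1 4 3 6 2)
  after g: (1 2 4 5)
  after g: (1 6 3 5 4)
  after f': (1 6)

g' f g g f'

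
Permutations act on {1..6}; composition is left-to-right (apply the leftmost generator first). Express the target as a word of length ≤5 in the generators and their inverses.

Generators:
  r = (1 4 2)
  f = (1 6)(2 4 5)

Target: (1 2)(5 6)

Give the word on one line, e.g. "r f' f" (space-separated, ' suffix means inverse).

  after f: (1 6)(2 4 5)
  after r: (1 6 4 5)
  after f: (2 4)(5 6)
  after r: (1 4)(5 6)
  after r: (1 2)(5 6)

f r f r r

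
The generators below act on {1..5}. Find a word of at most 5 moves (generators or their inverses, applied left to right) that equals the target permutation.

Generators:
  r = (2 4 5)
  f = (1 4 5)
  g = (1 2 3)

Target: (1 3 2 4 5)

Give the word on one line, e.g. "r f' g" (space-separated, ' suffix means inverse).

r' g g f'

  after r': (2 5 4)
  after g: (1 2 5 4 3)
  after g: (1 3 2 5 4)
  after f': (1 3 2 4 5)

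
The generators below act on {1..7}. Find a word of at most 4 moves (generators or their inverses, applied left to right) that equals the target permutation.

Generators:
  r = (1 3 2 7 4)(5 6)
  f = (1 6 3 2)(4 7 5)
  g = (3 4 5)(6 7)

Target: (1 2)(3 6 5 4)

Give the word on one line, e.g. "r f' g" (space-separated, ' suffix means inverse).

  after r: (1 3 2 7 4)(5 6)
  after f': (1 6 7 5)(2 4)
  after g': (1 7 4 2 3 5)
  after r': (1 2)(3 6 5 4)

r f' g' r'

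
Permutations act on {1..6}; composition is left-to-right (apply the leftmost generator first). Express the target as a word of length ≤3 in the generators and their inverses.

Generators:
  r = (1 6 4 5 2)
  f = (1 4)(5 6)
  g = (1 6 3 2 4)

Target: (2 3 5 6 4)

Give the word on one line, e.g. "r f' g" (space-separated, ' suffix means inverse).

g' f'

  after g': (1 4 2 3 6)
  after f': (2 3 5 6 4)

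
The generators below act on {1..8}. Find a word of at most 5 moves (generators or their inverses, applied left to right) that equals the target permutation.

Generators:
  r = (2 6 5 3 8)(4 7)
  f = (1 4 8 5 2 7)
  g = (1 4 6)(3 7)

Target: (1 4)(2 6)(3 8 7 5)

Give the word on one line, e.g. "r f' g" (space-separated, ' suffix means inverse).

g g g r f

  after g: (1 4 6)(3 7)
  after g: (1 6 4)
  after g: (3 7)
  after r: (2 6 5 3 4 7 8)
  after f: (1 4)(2 6)(3 8 7 5)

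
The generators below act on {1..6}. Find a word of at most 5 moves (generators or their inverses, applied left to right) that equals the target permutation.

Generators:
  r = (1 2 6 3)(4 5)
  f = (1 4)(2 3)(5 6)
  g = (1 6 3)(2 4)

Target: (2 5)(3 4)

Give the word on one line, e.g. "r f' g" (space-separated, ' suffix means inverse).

g' r' g'

  after g': (1 3 6)(2 4)
  after r': (1 6 3 2 5 4)
  after g': (2 5)(3 4)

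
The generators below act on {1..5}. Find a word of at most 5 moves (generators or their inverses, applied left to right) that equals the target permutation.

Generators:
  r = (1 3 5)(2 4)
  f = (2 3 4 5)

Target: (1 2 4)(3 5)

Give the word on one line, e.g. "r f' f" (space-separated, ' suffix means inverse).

f r f'

  after f: (2 3 4 5)
  after r: (1 3 2 5 4)
  after f': (1 2 4)(3 5)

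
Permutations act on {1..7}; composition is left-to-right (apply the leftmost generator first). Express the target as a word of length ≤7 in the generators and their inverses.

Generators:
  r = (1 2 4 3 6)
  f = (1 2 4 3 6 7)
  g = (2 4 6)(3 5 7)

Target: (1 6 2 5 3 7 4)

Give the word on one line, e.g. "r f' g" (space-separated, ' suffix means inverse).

  after r': (1 6 3 4 2)
  after f': (1 3 2 7 6 4)
  after g': (1 7 4)(2 5 3 6)
  after r: (1 7 3)(2 5 6 4)
  after f': (1 6 2 5 3 7 4)

r' f' g' r f'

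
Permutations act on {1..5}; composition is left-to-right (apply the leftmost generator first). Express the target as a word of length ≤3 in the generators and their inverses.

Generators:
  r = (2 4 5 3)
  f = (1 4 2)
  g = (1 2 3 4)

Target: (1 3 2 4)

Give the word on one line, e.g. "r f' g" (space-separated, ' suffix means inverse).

  after f: (1 4 2)
  after g': (1 3 2 4)

f g'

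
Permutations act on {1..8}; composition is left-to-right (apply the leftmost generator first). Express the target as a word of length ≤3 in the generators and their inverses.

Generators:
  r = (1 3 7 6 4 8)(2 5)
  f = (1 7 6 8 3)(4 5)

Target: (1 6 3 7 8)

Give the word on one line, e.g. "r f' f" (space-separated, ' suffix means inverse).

f f

  after f: (1 7 6 8 3)(4 5)
  after f: (1 6 3 7 8)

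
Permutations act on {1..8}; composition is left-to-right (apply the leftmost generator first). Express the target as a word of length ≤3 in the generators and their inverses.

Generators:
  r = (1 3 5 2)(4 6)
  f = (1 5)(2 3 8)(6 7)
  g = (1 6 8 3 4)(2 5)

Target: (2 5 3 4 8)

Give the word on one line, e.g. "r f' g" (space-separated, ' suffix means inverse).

  after g': (1 4 3 8 6)(2 5)
  after g': (1 3 6 4 8)
  after r': (2 5 3 4 8)

g' g' r'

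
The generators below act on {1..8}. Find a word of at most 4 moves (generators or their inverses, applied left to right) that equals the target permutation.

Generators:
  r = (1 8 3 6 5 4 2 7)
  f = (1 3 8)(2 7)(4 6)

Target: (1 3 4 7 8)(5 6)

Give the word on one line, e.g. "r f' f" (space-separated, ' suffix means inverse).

  after r: (1 8 3 6 5 4 2 7)
  after f': (1 3 4 7 8)(5 6)

r f'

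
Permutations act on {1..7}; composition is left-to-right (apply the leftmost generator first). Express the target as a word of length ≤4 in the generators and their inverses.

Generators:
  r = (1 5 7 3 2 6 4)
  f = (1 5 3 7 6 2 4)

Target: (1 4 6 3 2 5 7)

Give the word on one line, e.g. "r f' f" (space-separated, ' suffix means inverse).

  after r: (1 5 7 3 2 6 4)
  after f': (2 7 5 3 6)
  after r': (1 4 6 3 2 5 7)

r f' r'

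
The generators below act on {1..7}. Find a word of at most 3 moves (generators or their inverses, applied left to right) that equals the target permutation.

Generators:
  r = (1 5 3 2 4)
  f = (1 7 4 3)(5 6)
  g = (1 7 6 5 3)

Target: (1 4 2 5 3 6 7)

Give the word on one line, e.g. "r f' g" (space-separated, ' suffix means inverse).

  after r': (1 4 2 3 5)
  after g': (1 4 2 5 3 6 7)

r' g'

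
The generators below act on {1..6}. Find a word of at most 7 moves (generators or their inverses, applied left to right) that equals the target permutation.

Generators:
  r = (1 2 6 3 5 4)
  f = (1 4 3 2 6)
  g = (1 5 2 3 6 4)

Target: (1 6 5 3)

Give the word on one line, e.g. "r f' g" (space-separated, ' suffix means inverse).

  after f: (1 4 3 2 6)
  after r': (1 5 3)(4 6)
  after f': (1 5 4 2 3 6)
  after r': (1 3 2 6 4)
  after r': (1 6 5 3)

f r' f' r' r'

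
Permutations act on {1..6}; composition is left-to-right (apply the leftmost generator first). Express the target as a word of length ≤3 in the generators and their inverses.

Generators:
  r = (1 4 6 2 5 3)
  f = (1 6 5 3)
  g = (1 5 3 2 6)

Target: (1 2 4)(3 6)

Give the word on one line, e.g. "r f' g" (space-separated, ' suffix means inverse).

g r'

  after g: (1 5 3 2 6)
  after r': (1 2 4)(3 6)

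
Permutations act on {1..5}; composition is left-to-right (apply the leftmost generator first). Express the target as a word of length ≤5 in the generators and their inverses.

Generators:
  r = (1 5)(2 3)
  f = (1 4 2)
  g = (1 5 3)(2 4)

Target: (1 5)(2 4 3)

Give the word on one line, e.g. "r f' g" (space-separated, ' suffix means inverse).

  after g': (1 3 5)(2 4)
  after g': (1 5 3)
  after g': (2 4)
  after r': (1 5)(2 4 3)

g' g' g' r'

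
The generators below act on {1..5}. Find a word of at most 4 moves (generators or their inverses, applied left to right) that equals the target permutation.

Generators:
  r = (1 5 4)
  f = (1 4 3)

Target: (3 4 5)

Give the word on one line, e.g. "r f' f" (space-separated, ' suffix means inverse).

f' r' f' r

  after f': (1 3 4)
  after r': (1 3 5)
  after f': (1 4)(3 5)
  after r: (3 4 5)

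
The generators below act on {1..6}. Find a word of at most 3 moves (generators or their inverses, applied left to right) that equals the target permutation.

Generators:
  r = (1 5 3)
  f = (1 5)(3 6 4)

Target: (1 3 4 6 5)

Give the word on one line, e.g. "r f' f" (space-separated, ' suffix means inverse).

  after f: (1 5)(3 6 4)
  after f: (3 4 6)
  after r': (1 3 4 6 5)

f f r'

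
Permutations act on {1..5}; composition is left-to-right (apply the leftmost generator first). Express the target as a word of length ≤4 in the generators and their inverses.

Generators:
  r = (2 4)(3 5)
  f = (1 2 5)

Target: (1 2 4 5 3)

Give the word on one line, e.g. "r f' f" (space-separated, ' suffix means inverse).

r' f r' r'

  after r': (2 4)(3 5)
  after f: (1 2 4 5 3)
  after r': (1 4 3)
  after r': (1 2 4 5 3)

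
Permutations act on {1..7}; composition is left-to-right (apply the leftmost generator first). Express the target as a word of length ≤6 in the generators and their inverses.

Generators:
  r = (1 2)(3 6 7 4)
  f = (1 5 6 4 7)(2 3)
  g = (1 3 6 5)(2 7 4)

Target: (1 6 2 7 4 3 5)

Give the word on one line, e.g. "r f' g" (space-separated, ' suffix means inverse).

f r' f g f

  after f: (1 5 6 4 7)(2 3)
  after r': (1 5 3)(2 4 6 7)
  after f: (1 6)(2 7 3 5)
  after g: (1 5 7 6 3)(2 4)
  after f: (1 6 2 7 4 3 5)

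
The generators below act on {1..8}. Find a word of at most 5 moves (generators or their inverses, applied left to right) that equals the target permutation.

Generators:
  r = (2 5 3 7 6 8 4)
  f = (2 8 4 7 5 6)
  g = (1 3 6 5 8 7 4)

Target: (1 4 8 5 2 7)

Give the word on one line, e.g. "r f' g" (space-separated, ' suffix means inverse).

  after g': (1 4 7 8 5 6 3)
  after f: (1 7 4 5 2 8 6 3)
  after g: (1 4 8 5 2 7)

g' f g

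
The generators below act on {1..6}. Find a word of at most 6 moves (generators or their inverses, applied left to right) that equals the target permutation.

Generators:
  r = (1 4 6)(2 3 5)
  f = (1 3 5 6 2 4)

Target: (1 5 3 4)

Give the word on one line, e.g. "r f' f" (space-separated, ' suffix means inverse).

r f' f' f'

  after r: (1 4 6)(2 3 5)
  after f': (1 2)(4 5 6)
  after f': (1 6 2 4 3)
  after f': (1 5 3 4)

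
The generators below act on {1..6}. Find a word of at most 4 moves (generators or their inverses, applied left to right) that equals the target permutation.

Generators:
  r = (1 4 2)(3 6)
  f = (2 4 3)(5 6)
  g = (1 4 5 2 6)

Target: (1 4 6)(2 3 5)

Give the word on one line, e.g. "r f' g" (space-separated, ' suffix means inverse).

f f g

  after f: (2 4 3)(5 6)
  after f: (2 3 4)
  after g: (1 4 6)(2 3 5)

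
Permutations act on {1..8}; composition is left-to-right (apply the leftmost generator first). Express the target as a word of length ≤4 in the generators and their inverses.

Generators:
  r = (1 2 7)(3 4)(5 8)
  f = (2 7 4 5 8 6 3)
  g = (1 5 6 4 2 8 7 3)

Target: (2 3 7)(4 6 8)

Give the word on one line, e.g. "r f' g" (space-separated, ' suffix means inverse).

r r r f'

  after r: (1 2 7)(3 4)(5 8)
  after r: (1 7 2)
  after r: (3 4)(5 8)
  after f': (2 3 7)(4 6 8)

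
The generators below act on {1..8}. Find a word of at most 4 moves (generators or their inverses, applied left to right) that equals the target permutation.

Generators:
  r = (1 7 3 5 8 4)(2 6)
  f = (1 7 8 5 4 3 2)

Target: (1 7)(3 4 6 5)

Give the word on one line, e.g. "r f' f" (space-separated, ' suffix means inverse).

r f' r

  after r: (1 7 3 5 8 4)(2 6)
  after f': (2 6 3 8 5 7 4)
  after r: (1 7)(3 4 6 5)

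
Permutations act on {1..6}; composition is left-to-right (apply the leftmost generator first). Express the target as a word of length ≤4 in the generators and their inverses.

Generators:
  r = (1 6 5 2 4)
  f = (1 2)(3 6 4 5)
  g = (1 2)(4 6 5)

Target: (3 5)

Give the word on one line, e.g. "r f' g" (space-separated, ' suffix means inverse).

g' f'

  after g': (1 2)(4 5 6)
  after f': (3 5)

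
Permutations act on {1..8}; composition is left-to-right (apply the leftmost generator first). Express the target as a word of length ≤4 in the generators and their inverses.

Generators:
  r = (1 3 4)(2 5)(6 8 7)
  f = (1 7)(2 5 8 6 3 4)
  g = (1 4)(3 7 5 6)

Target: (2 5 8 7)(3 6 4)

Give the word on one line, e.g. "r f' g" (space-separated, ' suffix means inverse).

g r

  after g: (1 4)(3 7 5 6)
  after r: (2 5 8 7)(3 6 4)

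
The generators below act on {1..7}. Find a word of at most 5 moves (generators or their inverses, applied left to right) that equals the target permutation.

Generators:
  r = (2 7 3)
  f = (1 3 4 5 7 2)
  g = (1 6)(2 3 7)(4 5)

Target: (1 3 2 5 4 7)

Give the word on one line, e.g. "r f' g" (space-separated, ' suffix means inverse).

r f' r'

  after r: (2 7 3)
  after f': (1 2 5 4 3 7)
  after r': (1 3 2 5 4 7)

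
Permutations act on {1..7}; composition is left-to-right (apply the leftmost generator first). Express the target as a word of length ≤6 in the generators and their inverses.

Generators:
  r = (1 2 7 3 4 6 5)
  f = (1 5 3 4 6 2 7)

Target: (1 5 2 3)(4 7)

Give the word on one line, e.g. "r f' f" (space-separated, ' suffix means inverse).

  after r: (1 2 7 3 4 6 5)
  after r: (1 7 4 5 2 3 6)
  after r: (1 3 5 7 6 2 4)
  after f': (1 5 2 3)(4 7)

r r r f'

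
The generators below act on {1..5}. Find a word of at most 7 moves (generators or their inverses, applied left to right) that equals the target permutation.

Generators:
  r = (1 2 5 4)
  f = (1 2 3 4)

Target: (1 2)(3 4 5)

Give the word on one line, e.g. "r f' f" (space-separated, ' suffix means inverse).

r' r' f' f' r'

  after r': (1 4 5 2)
  after r': (1 5)(2 4)
  after f': (1 5 4)(2 3)
  after f': (1 5 3)
  after r': (1 2)(3 4 5)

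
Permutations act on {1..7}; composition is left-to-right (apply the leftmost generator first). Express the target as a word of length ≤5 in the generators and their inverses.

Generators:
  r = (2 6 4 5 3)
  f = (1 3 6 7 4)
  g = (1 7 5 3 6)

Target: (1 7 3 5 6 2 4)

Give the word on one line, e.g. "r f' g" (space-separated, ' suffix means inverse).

r' f' f'

  after r': (2 3 5 4 6)
  after f': (1 4 3 5 7 6 2)
  after f': (1 7 3 5 6 2 4)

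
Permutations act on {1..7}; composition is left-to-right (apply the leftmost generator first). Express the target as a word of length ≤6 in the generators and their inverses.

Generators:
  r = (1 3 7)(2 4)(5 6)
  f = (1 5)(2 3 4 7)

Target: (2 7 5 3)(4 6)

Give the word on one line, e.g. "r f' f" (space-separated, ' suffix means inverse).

  after f: (1 5)(2 3 4 7)
  after r: (1 6 5 3 2 7 4)
  after f': (1 6)(2 4 5)(3 7)
  after r': (1 5 4 6 7)
  after f': (2 7 5 3)(4 6)

f r f' r' f'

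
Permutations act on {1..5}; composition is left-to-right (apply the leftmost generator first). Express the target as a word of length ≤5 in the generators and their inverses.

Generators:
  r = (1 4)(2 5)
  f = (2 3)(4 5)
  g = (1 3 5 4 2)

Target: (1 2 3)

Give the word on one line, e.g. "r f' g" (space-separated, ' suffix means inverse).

  after f': (2 3)(4 5)
  after g': (1 2)(3 4)
  after g': (1 4)(3 5)
  after f: (1 5 2 3 4)
  after r: (1 2 3)

f' g' g' f r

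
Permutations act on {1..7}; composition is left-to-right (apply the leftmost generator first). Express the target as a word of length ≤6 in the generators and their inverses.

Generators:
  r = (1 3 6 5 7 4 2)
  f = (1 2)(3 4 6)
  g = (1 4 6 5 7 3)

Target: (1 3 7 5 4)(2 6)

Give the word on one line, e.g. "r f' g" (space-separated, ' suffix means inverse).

g' f g' r

  after g': (1 3 7 5 6 4)
  after f: (1 4 2)(3 7 5)
  after g': (2 3 5 7 6 4)
  after r: (1 3 7 5 4)(2 6)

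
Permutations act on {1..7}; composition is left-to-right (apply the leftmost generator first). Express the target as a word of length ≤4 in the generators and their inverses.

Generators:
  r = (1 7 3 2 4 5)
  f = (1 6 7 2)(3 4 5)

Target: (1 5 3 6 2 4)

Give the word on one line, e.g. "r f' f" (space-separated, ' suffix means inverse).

f' r f

  after f': (1 2 7 6)(3 5 4)
  after r: (1 4 2 3)(6 7)
  after f: (1 5 3 6 2 4)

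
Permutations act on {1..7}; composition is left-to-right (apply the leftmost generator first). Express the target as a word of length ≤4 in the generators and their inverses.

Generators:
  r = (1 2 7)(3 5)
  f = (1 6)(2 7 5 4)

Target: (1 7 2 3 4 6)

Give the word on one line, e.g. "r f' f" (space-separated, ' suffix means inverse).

f f r f

  after f: (1 6)(2 7 5 4)
  after f: (2 5)(4 7)
  after r: (1 2 3 5 7 4)
  after f: (1 7 2 3 4 6)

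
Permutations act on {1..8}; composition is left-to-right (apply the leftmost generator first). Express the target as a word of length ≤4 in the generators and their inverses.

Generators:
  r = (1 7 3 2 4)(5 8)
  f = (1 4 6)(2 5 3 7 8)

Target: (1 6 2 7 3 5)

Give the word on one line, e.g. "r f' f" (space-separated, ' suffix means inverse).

f f r'

  after f: (1 4 6)(2 5 3 7 8)
  after f: (1 6 4)(2 3 8 5 7)
  after r': (1 6 2 7 3 5)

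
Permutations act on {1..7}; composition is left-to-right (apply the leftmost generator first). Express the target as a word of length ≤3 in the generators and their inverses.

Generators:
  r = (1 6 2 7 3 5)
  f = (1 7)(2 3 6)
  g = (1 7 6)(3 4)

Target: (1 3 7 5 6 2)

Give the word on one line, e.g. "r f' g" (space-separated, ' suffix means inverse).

  after f: (1 7)(2 3 6)
  after r': (1 2 7 5 3)
  after f: (1 3 7 5 6 2)

f r' f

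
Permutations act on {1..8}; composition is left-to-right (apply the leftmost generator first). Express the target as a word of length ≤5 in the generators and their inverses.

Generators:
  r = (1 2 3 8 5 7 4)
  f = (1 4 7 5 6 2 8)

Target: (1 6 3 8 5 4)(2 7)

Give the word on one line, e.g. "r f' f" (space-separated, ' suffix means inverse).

  after f: (1 4 7 5 6 2 8)
  after f: (1 7 6 8 4 5 2)
  after r': (1 5)(2 4 8 7 6 3)
  after f: (1 6 3 8 5 4)(2 7)

f f r' f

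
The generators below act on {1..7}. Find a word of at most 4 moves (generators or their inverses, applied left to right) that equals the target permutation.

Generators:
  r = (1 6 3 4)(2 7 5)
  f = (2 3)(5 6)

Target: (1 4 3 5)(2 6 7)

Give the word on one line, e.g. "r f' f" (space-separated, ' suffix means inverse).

f' r' f' f'

  after f': (2 3)(5 6)
  after r': (1 4 3 5)(2 6 7)
  after f': (1 4 2 5)(3 6 7)
  after f': (1 4 3 5)(2 6 7)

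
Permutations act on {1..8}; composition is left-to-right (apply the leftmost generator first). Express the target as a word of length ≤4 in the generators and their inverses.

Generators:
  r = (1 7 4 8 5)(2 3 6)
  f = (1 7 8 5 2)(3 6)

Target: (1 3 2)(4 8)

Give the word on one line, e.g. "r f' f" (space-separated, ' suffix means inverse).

  after f': (1 2 5 8 7)(3 6)
  after r: (1 3 2)(4 8)

f' r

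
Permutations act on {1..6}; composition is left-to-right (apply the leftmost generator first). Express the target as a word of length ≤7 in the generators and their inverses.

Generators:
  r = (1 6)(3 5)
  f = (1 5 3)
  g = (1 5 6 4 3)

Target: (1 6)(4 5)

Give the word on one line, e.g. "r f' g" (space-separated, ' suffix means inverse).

  after f': (1 3 5)
  after r: (1 5 6)
  after r: (1 3 5)
  after g': (1 4 6 5 3)
  after g': (1 6)(4 5)

f' r r g' g'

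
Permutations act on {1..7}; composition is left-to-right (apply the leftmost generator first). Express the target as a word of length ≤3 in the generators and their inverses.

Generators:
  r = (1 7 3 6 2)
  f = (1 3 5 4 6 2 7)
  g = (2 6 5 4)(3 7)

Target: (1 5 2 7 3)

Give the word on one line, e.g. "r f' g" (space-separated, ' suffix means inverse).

  after f': (1 7 2 6 4 5 3)
  after r: (1 3 7)(4 5 6)
  after f: (1 5 2 7 3)

f' r f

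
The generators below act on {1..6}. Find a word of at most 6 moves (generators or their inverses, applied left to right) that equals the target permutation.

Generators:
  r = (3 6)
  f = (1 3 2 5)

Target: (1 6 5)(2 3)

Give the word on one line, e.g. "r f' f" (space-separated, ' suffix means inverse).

  after f': (1 5 2 3)
  after r': (1 5 2 6 3)
  after f': (1 2 6)(3 5)
  after f': (1 3 2 6 5)
  after r': (1 6 5)(2 3)

f' r' f' f' r'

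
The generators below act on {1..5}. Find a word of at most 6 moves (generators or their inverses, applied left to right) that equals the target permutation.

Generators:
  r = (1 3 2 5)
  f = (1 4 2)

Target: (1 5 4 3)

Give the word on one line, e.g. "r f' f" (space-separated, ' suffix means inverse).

f' r' f' r r

  after f': (1 2 4)
  after r': (1 3)(2 4 5)
  after f': (1 3 2)(4 5)
  after r: (1 2 3 5 4)
  after r: (1 5 4 3)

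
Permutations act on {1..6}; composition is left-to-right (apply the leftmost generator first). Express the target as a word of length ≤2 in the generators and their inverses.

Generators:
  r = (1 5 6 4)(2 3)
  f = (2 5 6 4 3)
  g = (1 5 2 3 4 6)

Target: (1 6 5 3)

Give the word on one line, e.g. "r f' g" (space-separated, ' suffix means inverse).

  after g: (1 5 2 3 4 6)
  after r: (1 6 5 3)

g r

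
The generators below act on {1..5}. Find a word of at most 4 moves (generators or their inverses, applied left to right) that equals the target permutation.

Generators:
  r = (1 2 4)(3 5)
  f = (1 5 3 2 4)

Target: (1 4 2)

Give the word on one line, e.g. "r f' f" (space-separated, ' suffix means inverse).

  after r': (1 4 2)(3 5)
  after r': (1 2 4)
  after r': (3 5)
  after r': (1 4 2)

r' r' r' r'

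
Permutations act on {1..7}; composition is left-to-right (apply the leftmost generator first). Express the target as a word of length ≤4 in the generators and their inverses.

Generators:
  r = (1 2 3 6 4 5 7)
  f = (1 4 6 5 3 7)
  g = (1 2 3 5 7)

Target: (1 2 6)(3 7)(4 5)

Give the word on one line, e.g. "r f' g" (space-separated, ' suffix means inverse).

g' f g f

  after g': (1 7 5 3 2)
  after f: (2 4 6 5 7 3)
  after g: (1 2 4 6 7 5)
  after f: (1 2 6)(3 7)(4 5)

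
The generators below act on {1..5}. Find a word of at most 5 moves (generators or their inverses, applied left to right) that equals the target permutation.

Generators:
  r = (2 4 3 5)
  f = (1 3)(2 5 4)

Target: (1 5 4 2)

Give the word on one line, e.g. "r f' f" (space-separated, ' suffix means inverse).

  after f: (1 3)(2 5 4)
  after r': (1 4 5 2 3)
  after f': (1 5 4 2)

f r' f'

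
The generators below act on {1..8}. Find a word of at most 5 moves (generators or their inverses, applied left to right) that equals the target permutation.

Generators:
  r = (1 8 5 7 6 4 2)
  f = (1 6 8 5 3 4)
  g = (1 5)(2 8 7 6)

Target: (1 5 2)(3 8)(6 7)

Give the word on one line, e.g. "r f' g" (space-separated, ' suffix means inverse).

f f r

  after f: (1 6 8 5 3 4)
  after f: (1 8 3)(4 6 5)
  after r: (1 5 2)(3 8)(6 7)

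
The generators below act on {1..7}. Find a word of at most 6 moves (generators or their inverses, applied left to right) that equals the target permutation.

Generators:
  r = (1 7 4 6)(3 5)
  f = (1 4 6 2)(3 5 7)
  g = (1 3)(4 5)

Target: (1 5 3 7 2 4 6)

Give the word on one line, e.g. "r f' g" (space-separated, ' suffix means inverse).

f g' f' r

  after f: (1 4 6 2)(3 5 7)
  after g': (1 5 7)(2 3 4 6)
  after f': (1 3)(2 7)
  after r: (1 5 3 7 2 4 6)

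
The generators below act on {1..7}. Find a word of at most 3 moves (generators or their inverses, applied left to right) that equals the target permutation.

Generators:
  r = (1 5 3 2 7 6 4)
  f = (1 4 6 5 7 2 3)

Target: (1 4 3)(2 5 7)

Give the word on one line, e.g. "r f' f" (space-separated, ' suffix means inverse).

  after f: (1 4 6 5 7 2 3)
  after f: (1 6 7 3 4 5 2)
  after r: (1 4 3)(2 5 7)

f f r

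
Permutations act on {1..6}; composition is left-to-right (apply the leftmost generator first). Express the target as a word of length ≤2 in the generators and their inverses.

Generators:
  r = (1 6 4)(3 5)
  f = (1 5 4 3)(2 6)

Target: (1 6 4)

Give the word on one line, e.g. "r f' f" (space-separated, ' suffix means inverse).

  after r': (1 4 6)(3 5)
  after r': (1 6 4)

r' r'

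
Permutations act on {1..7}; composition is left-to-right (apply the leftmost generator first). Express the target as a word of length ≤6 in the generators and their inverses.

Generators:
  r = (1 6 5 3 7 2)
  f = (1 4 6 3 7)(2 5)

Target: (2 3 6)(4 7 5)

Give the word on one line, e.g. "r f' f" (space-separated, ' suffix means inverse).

f r f r'

  after f: (1 4 6 3 7)(2 5)
  after r: (1 4 5)(2 3)(6 7)
  after f: (1 6)(2 7 3 5 4)
  after r': (2 3 6)(4 7 5)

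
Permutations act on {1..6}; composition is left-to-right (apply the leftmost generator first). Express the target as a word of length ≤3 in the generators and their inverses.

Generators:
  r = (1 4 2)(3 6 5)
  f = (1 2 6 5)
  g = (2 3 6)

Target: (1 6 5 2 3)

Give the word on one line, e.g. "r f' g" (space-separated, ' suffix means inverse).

  after g: (2 3 6)
  after f: (1 2 3 5)
  after f: (1 6 5 2 3)

g f f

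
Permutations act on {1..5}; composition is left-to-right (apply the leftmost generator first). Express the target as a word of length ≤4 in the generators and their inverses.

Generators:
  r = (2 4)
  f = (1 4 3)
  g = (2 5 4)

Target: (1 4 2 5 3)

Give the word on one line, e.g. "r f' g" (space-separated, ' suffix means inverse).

  after r: (2 4)
  after g': (2 5)
  after r': (2 5 4)
  after f: (1 4 2 5 3)

r g' r' f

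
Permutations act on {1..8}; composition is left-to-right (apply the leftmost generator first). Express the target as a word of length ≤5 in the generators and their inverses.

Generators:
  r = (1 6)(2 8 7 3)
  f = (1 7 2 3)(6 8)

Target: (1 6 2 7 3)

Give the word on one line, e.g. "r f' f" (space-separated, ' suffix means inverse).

f' r r f'

  after f': (1 3 2 7)(6 8)
  after r: (1 2 3 8)(6 7)
  after r: (1 8 6 3 7)
  after f': (1 6 2 7 3)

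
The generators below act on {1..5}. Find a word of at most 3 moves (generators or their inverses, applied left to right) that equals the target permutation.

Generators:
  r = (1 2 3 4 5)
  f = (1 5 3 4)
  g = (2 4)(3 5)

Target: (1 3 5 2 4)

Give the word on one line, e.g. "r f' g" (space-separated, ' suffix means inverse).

r r

  after r: (1 2 3 4 5)
  after r: (1 3 5 2 4)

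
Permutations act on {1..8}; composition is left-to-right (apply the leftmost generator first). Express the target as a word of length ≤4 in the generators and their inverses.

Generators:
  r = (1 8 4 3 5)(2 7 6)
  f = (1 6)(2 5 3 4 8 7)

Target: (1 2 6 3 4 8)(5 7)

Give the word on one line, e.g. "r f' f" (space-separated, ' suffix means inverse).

f' r' r'

  after f': (1 6)(2 7 8 4 3 5)
  after r': (1 7)(5 6)
  after r': (1 2 6 3 4 8)(5 7)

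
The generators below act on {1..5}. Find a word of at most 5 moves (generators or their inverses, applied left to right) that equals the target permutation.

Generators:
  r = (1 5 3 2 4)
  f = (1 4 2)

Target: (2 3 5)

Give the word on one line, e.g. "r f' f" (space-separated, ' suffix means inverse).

r r f r' r'

  after r: (1 5 3 2 4)
  after r: (1 3 4 5 2)
  after f: (1 3 2 4 5)
  after r': (1 5 4)
  after r': (2 3 5)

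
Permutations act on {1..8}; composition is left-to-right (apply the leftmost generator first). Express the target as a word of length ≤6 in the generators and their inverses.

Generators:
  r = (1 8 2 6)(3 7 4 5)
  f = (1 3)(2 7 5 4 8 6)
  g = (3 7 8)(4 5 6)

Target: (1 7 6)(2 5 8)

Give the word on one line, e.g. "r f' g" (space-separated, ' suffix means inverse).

r' g r r g

  after r': (1 6 2 8)(3 5 4 7)
  after g: (1 4 8)(2 3 6)
  after r: (1 5 3)(2 7 4)
  after r: (1 3 8 2 4 6)(5 7)
  after g: (1 7 6)(2 5 8)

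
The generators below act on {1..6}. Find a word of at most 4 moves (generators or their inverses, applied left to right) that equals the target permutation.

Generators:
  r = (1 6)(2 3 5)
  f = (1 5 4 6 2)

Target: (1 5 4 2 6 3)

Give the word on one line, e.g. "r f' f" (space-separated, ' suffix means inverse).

f' f' r' f

  after f': (1 2 6 4 5)
  after f': (1 6 5 2 4)
  after r': (2 4 6 3)
  after f: (1 5 4 2 6 3)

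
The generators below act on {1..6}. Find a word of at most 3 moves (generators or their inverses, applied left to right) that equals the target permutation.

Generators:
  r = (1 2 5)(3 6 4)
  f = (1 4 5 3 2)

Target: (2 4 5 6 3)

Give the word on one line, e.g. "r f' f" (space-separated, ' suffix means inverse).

  after f': (1 2 3 5 4)
  after r': (2 4 5 6 3)

f' r'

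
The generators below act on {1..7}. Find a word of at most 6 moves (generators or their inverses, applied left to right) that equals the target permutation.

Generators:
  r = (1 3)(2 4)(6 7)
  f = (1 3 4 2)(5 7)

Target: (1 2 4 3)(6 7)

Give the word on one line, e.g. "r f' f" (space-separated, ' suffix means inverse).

  after f': (1 2 4 3)(5 7)
  after r': (1 4)(5 6 7)
  after f': (1 3)(2 4)(5 6)
  after r': (5 7 6)
  after f': (1 2 4 3)(6 7)

f' r' f' r' f'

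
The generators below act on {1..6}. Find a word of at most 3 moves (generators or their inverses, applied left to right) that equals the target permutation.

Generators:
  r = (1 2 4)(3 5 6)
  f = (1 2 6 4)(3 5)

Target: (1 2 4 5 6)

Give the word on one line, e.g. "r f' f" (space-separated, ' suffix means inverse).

  after f': (1 4 6 2)(3 5)
  after r': (1 2 4 5 6)

f' r'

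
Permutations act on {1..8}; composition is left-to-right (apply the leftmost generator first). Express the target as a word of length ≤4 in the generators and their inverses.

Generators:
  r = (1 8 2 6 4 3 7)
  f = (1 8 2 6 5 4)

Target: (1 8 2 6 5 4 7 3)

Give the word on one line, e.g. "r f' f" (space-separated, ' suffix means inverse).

  after r: (1 8 2 6 4 3 7)
  after f': (3 7 4)(5 6)
  after r: (1 8 2 6 5 4 7 3)

r f' r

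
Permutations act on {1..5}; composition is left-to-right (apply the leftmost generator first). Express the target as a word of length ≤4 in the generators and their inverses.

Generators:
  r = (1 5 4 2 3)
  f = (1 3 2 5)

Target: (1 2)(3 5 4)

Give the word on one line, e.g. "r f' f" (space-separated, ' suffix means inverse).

  after r: (1 5 4 2 3)
  after f': (1 2)(3 5 4)

r f'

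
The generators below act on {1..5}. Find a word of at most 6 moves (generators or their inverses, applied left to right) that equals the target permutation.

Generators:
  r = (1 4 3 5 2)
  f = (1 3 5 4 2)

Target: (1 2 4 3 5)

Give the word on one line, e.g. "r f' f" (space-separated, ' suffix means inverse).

f' r r f

  after f': (1 2 4 5 3)
  after r: (2 3 4)
  after r: (1 4)(2 5)
  after f: (1 2 4 3 5)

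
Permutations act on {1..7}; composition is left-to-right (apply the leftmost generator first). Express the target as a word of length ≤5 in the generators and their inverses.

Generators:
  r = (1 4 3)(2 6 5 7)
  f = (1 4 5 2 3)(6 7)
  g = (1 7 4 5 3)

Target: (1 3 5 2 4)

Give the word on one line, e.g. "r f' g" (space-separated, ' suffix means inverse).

g' f r f' r'

  after g': (1 3 5 4 7)
  after f: (2 3)(4 6 7)
  after r: (1 4 5 7 3 6 2)
  after f': (2 3 7)(5 6)
  after r': (1 3 5 2 4)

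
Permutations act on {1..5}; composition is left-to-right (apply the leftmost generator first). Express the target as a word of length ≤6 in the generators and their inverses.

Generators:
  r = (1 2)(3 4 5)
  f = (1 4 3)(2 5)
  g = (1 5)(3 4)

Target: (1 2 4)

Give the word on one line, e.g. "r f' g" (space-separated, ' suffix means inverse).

f' f' g r' f

  after f': (1 3 4)(2 5)
  after f': (1 4 3)
  after g: (1 3 5)
  after r': (1 5 2)(3 4)
  after f: (1 2 4)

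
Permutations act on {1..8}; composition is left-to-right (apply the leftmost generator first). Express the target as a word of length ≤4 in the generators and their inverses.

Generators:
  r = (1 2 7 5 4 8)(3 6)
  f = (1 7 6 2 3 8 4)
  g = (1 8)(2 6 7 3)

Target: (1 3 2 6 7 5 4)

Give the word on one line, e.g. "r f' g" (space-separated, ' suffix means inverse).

r g'

  after r: (1 2 7 5 4 8)(3 6)
  after g': (1 3 2 6 7 5 4)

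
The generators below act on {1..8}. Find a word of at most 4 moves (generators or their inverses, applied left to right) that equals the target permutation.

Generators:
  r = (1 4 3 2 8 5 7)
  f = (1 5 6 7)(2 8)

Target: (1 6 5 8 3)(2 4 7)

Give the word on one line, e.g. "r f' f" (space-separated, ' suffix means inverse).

f f r' r'

  after f: (1 5 6 7)(2 8)
  after f: (1 6)(5 7)
  after r': (1 6 7 8 2 3 4)
  after r': (1 6 5 8 3)(2 4 7)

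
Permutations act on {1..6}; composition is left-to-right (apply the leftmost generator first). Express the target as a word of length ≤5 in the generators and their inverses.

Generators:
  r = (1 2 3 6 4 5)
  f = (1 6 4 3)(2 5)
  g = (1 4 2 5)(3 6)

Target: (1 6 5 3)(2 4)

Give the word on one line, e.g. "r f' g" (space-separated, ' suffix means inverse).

g f g'

  after g: (1 4 2 5)(3 6)
  after f: (1 3 4 5 6)
  after g': (1 6 5 3)(2 4)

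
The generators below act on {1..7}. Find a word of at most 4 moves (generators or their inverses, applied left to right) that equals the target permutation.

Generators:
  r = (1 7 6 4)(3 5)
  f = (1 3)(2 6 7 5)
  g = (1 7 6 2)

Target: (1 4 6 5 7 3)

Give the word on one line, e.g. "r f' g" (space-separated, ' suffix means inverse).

r' f g

  after r': (1 4 6 7)(3 5)
  after f: (1 4 7 3 2 6 5)
  after g: (1 4 6 5 7 3)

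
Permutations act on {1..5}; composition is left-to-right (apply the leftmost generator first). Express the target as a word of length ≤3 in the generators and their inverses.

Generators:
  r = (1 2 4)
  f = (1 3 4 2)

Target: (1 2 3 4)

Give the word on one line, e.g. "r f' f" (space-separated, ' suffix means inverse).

r' f

  after r': (1 4 2)
  after f: (1 2 3 4)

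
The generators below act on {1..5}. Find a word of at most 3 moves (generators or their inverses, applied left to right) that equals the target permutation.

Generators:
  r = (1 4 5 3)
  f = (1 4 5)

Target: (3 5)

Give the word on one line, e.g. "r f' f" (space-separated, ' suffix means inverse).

r f'

  after r: (1 4 5 3)
  after f': (3 5)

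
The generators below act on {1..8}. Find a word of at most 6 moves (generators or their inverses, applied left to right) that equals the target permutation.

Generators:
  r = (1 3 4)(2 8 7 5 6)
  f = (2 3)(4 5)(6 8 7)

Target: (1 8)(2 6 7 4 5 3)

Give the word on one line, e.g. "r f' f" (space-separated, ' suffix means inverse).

f r f' r

  after f: (2 3)(4 5)(6 8 7)
  after r: (1 3 8 5)(2 4 6 7)
  after f': (1 2 5)(3 6 8 4 7)
  after r: (1 8)(2 6 7 4 5 3)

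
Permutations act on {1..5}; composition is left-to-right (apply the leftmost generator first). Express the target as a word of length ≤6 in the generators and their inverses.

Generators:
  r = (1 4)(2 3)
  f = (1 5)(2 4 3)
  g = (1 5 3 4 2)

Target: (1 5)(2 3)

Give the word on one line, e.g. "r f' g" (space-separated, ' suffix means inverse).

  after g': (1 2 4 3 5)
  after f: (1 4 2 3)
  after r: (3 4)
  after f': (1 5)(2 3)

g' f r f'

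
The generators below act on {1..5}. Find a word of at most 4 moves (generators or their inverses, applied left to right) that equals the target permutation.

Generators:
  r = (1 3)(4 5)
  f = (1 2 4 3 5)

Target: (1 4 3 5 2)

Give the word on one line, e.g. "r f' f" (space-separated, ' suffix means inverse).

  after r': (1 3)(4 5)
  after f': (1 4 3 5 2)

r' f'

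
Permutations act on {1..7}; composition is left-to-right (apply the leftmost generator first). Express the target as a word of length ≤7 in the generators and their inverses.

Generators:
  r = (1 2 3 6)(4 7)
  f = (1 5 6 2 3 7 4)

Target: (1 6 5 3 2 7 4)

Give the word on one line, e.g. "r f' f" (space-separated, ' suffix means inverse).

f r' r' f' r'

  after f: (1 5 6 2 3 7 4)
  after r': (1 5 3 4 6)
  after r': (1 5 2)(3 7 4)
  after f': (2 4)(5 6)
  after r': (1 6 5 3 2 7 4)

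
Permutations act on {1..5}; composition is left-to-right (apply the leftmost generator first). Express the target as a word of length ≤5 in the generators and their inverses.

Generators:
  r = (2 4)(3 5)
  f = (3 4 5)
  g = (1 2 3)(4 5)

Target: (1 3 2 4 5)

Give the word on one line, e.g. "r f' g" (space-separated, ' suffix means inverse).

r g' f' g' f'

  after r: (2 4)(3 5)
  after g': (1 3 4)(2 5)
  after f': (1 5 2 4)
  after g': (1 4 3 2 5)
  after f': (1 3 2 4 5)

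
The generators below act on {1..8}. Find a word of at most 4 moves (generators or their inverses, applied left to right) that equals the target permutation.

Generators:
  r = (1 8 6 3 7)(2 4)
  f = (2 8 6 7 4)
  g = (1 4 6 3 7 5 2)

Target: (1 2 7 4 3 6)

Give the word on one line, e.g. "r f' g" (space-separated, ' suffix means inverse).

g' f r' g'

  after g': (1 2 5 7 3 6 4)
  after f: (1 8 6 2 5 4)(3 7)
  after r': (2 5)(4 7 6)
  after g': (1 2 7 4 3 6)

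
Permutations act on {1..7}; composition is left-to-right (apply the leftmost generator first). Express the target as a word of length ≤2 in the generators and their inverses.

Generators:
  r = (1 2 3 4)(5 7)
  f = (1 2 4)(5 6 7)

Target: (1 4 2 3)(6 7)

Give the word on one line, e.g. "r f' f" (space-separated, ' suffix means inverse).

r f

  after r: (1 2 3 4)(5 7)
  after f: (1 4 2 3)(6 7)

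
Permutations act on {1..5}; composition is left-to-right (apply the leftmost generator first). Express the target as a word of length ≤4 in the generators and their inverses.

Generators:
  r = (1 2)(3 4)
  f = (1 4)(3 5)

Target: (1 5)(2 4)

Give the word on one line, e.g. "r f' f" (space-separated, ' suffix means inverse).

  after f: (1 4)(3 5)
  after r: (1 3 5 4 2)
  after f': (1 5)(2 4)

f r f'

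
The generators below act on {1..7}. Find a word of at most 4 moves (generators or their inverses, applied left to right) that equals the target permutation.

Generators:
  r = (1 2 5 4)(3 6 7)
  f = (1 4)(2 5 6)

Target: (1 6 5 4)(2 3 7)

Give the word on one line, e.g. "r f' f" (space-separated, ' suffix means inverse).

  after f': (1 4)(2 6 5)
  after r': (1 5)(2 3 7 6)
  after f: (1 6 5 4)(2 3 7)

f' r' f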